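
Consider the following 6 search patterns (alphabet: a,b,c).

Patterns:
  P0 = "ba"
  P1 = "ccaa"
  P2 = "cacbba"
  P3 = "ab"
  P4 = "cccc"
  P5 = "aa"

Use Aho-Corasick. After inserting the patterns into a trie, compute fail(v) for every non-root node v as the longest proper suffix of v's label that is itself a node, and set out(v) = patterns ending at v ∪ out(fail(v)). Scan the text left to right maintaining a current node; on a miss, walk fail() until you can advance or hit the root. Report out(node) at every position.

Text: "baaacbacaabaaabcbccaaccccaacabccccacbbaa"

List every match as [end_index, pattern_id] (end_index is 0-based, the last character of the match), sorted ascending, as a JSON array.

Construct AC machine:
Trie (insert patterns):
  n0 'ε': a→12 b→1 c→3
  n1 'b': a→2
  n2 'ba': ·  ←P0
  n3 'c': a→7 c→4
  n4 'cc': a→5 c→14
  n5 'cca': a→6
  n6 'ccaa': ·  ←P1
  n7 'ca': c→8
  n8 'cac': b→9
  n9 'cacb': b→10
  n10 'cacbb': a→11
  n11 'cacbba': ·  ←P2
  n12 'a': a→16 b→13
  n13 'ab': ·  ←P3
  n14 'ccc': c→15
  n15 'cccc': ·  ←P4
  n16 'aa': ·  ←P5

BFS fail/out derivation:
  n1('b'): parent n0 fail=0; on 'b' 0 → fail=0;  out ∅∪∅=∅
  n3('c'): parent n0 fail=0; on 'c' 0 → fail=0;  out ∅∪∅=∅
  n12('a'): parent n0 fail=0; on 'a' 0 → fail=0;  out ∅∪∅=∅
  n2('ba'): parent n1 fail=0; on 'a' 0 → fail=12;  out {0}∪∅={0}
  n4('cc'): parent n3 fail=0; on 'c' 0 → fail=3;  out ∅∪∅=∅
  n7('ca'): parent n3 fail=0; on 'a' 0 → fail=12;  out ∅∪∅=∅
  n13('ab'): parent n12 fail=0; on 'b' 0 → fail=1;  out {3}∪∅={3}
  n16('aa'): parent n12 fail=0; on 'a' 0 → fail=12;  out {5}∪∅={5}
  n5('cca'): parent n4 fail=3; on 'a' 3 → fail=7;  out ∅∪∅=∅
  n8('cac'): parent n7 fail=12; on 'c' 12→0 → fail=3;  out ∅∪∅=∅
  n14('ccc'): parent n4 fail=3; on 'c' 3 → fail=4;  out ∅∪∅=∅
  n6('ccaa'): parent n5 fail=7; on 'a' 7→12 → fail=16;  out {1}∪{5}={1,5}
  n9('cacb'): parent n8 fail=3; on 'b' 3→0 → fail=1;  out ∅∪∅=∅
  n15('cccc'): parent n14 fail=4; on 'c' 4 → fail=14;  out {4}∪∅={4}
  n10('cacbb'): parent n9 fail=1; on 'b' 1→0 → fail=1;  out ∅∪∅=∅
  n11('cacbba'): parent n10 fail=1; on 'a' 1 → fail=2;  out {2}∪{0}={0,2}

Text stream:
[0] read 'b'  n0⇒n1
[1] read 'a'  n1⇒n2  ** P0@[0:1]
[2] read 'a'  n2⇒n16 ·f  ** P5@[1:2]
[3] read 'a'  n16⇒n16 ·f  ** P5@[2:3]
[4] read 'c'  n16⇒n3 ·f
[5] read 'b'  n3⇒n1 ·f
[6] read 'a'  n1⇒n2  ** P0@[5:6]
[7] read 'c'  n2⇒n3 ·f
[8] read 'a'  n3⇒n7
[9] read 'a'  n7⇒n16 ·f  ** P5@[8:9]
[10] read 'b'  n16⇒n13 ·f  ** P3@[9:10]
[11] read 'a'  n13⇒n2 ·f  ** P0@[10:11]
[12] read 'a'  n2⇒n16 ·f  ** P5@[11:12]
[13] read 'a'  n16⇒n16 ·f  ** P5@[12:13]
[14] read 'b'  n16⇒n13 ·f  ** P3@[13:14]
[15] read 'c'  n13⇒n3 ·f
[16] read 'b'  n3⇒n1 ·f
[17] read 'c'  n1⇒n3 ·f
[18] read 'c'  n3⇒n4
[19] read 'a'  n4⇒n5
[20] read 'a'  n5⇒n6  ** P1@[17:20],P5@[19:20]
[21] read 'c'  n6⇒n3 ·f
[22] read 'c'  n3⇒n4
[23] read 'c'  n4⇒n14
[24] read 'c'  n14⇒n15  ** P4@[21:24]
[25] read 'a'  n15⇒n5 ·f
[26] read 'a'  n5⇒n6  ** P1@[23:26],P5@[25:26]
[27] read 'c'  n6⇒n3 ·f
[28] read 'a'  n3⇒n7
[29] read 'b'  n7⇒n13 ·f  ** P3@[28:29]
[30] read 'c'  n13⇒n3 ·f
[31] read 'c'  n3⇒n4
[32] read 'c'  n4⇒n14
[33] read 'c'  n14⇒n15  ** P4@[30:33]
[34] read 'a'  n15⇒n5 ·f
[35] read 'c'  n5⇒n8 ·f
[36] read 'b'  n8⇒n9
[37] read 'b'  n9⇒n10
[38] read 'a'  n10⇒n11  ** P0@[37:38],P2@[33:38]
[39] read 'a'  n11⇒n16 ·f  ** P5@[38:39]

All matches (sorted): [[1,0],[2,5],[3,5],[6,0],[9,5],[10,3],[11,0],[12,5],[13,5],[14,3],[20,1],[20,5],[24,4],[26,1],[26,5],[29,3],[33,4],[38,0],[38,2],[39,5]]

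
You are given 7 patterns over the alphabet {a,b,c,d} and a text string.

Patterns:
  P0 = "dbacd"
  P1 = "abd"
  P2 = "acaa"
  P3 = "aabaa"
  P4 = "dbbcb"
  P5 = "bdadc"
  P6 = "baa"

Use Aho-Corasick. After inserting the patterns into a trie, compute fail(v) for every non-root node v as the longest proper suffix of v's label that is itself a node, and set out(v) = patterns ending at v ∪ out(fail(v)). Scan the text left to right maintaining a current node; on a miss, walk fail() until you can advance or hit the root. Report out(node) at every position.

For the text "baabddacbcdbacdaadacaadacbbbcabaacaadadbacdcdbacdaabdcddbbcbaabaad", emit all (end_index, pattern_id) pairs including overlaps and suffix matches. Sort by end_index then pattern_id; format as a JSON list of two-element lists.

Construct AC machine:
Trie nodes:
  0='ε' goto a→6 b→19 d→1
  1='d' goto b→2
  2='db' goto a→3 b→16
  3='dba' goto c→4
  4='dbac' goto d→5
  5='dbacd' goto ·  ←P0
  6='a' goto a→12 b→7 c→9
  7='ab' goto d→8
  8='abd' goto ·  ←P1
  9='ac' goto a→10
  10='aca' goto a→11
  11='acaa' goto ·  ←P2
  12='aa' goto b→13
  13='aab' goto a→14
  14='aaba' goto a→15
  15='aabaa' goto ·  ←P3
  16='dbb' goto c→17
  17='dbbc' goto b→18
  18='dbbcb' goto ·  ←P4
  19='b' goto a→24 d→20
  20='bd' goto a→21
  21='bda' goto d→22
  22='bdad' goto c→23
  23='bdadc' goto ·  ←P5
  24='ba' goto a→25
  25='baa' goto ·  ←P6

Failure links (BFS by depth):
  n1('d'): parent n0 fail=0; on 'd' 0 → fail=0;  out ∅∪∅=∅
  n6('a'): parent n0 fail=0; on 'a' 0 → fail=0;  out ∅∪∅=∅
  n19('b'): parent n0 fail=0; on 'b' 0 → fail=0;  out ∅∪∅=∅
  n2('db'): parent n1 fail=0; on 'b' 0 → fail=19;  out ∅∪∅=∅
  n7('ab'): parent n6 fail=0; on 'b' 0 → fail=19;  out ∅∪∅=∅
  n9('ac'): parent n6 fail=0; on 'c' 0 → fail=0;  out ∅∪∅=∅
  n12('aa'): parent n6 fail=0; on 'a' 0 → fail=6;  out ∅∪∅=∅
  n20('bd'): parent n19 fail=0; on 'd' 0 → fail=1;  out ∅∪∅=∅
  n24('ba'): parent n19 fail=0; on 'a' 0 → fail=6;  out ∅∪∅=∅
  n3('dba'): parent n2 fail=19; on 'a' 19 → fail=24;  out ∅∪∅=∅
  n8('abd'): parent n7 fail=19; on 'd' 19 → fail=20;  out {1}∪∅={1}
  n10('aca'): parent n9 fail=0; on 'a' 0 → fail=6;  out ∅∪∅=∅
  n13('aab'): parent n12 fail=6; on 'b' 6 → fail=7;  out ∅∪∅=∅
  n16('dbb'): parent n2 fail=19; on 'b' 19→0 → fail=19;  out ∅∪∅=∅
  n21('bda'): parent n20 fail=1; on 'a' 1→0 → fail=6;  out ∅∪∅=∅
  n25('baa'): parent n24 fail=6; on 'a' 6 → fail=12;  out {6}∪∅={6}
  n4('dbac'): parent n3 fail=24; on 'c' 24→6 → fail=9;  out ∅∪∅=∅
  n11('acaa'): parent n10 fail=6; on 'a' 6 → fail=12;  out {2}∪∅={2}
  n14('aaba'): parent n13 fail=7; on 'a' 7→19 → fail=24;  out ∅∪∅=∅
  n17('dbbc'): parent n16 fail=19; on 'c' 19→0 → fail=0;  out ∅∪∅=∅
  n22('bdad'): parent n21 fail=6; on 'd' 6→0 → fail=1;  out ∅∪∅=∅
  n5('dbacd'): parent n4 fail=9; on 'd' 9→0 → fail=1;  out {0}∪∅={0}
  n15('aabaa'): parent n14 fail=24; on 'a' 24 → fail=25;  out {3}∪{6}={3,6}
  n18('dbbcb'): parent n17 fail=0; on 'b' 0 → fail=19;  out {4}∪∅={4}
  n23('bdadc'): parent n22 fail=1; on 'c' 1→0 → fail=0;  out {5}∪∅={5}

Scan:
[0] read 'b'  n0⇒n19
[1] read 'a'  n19⇒n24
[2] read 'a'  n24⇒n25  ** P6@[0:2]
[3] read 'b'  n25⇒n13 (via fail)
[4] read 'd'  n13⇒n8 (via fail)  ** P1@[2:4]
[5] read 'd'  n8⇒n1 (via fail)
[6] read 'a'  n1⇒n6 (via fail)
[7] read 'c'  n6⇒n9
[8] read 'b'  n9⇒n19 (via fail)
[9] read 'c'  n19⇒n0 (via fail)
[10] read 'd'  n0⇒n1
[11] read 'b'  n1⇒n2
[12] read 'a'  n2⇒n3
[13] read 'c'  n3⇒n4
[14] read 'd'  n4⇒n5  ** P0@[10:14]
[15] read 'a'  n5⇒n6 (via fail)
[16] read 'a'  n6⇒n12
[17] read 'd'  n12⇒n1 (via fail)
[18] read 'a'  n1⇒n6 (via fail)
[19] read 'c'  n6⇒n9
[20] read 'a'  n9⇒n10
[21] read 'a'  n10⇒n11  ** P2@[18:21]
[22] read 'd'  n11⇒n1 (via fail)
[23] read 'a'  n1⇒n6 (via fail)
[24] read 'c'  n6⇒n9
[25] read 'b'  n9⇒n19 (via fail)
[26] read 'b'  n19⇒n19 (via fail)
[27] read 'b'  n19⇒n19 (via fail)
[28] read 'c'  n19⇒n0 (via fail)
[29] read 'a'  n0⇒n6
[30] read 'b'  n6⇒n7
[31] read 'a'  n7⇒n24 (via fail)
[32] read 'a'  n24⇒n25  ** P6@[30:32]
[33] read 'c'  n25⇒n9 (via fail)
[34] read 'a'  n9⇒n10
[35] read 'a'  n10⇒n11  ** P2@[32:35]
[36] read 'd'  n11⇒n1 (via fail)
[37] read 'a'  n1⇒n6 (via fail)
[38] read 'd'  n6⇒n1 (via fail)
[39] read 'b'  n1⇒n2
[40] read 'a'  n2⇒n3
[41] read 'c'  n3⇒n4
[42] read 'd'  n4⇒n5  ** P0@[38:42]
[43] read 'c'  n5⇒n0 (via fail)
[44] read 'd'  n0⇒n1
[45] read 'b'  n1⇒n2
[46] read 'a'  n2⇒n3
[47] read 'c'  n3⇒n4
[48] read 'd'  n4⇒n5  ** P0@[44:48]
[49] read 'a'  n5⇒n6 (via fail)
[50] read 'a'  n6⇒n12
[51] read 'b'  n12⇒n13
[52] read 'd'  n13⇒n8 (via fail)  ** P1@[50:52]
[53] read 'c'  n8⇒n0 (via fail)
[54] read 'd'  n0⇒n1
[55] read 'd'  n1⇒n1 (via fail)
[56] read 'b'  n1⇒n2
[57] read 'b'  n2⇒n16
[58] read 'c'  n16⇒n17
[59] read 'b'  n17⇒n18  ** P4@[55:59]
[60] read 'a'  n18⇒n24 (via fail)
[61] read 'a'  n24⇒n25  ** P6@[59:61]
[62] read 'b'  n25⇒n13 (via fail)
[63] read 'a'  n13⇒n14
[64] read 'a'  n14⇒n15  ** P3@[60:64],P6@[62:64]
[65] read 'd'  n15⇒n1 (via fail)

All matches (sorted): [[2,6],[4,1],[14,0],[21,2],[32,6],[35,2],[42,0],[48,0],[52,1],[59,4],[61,6],[64,3],[64,6]]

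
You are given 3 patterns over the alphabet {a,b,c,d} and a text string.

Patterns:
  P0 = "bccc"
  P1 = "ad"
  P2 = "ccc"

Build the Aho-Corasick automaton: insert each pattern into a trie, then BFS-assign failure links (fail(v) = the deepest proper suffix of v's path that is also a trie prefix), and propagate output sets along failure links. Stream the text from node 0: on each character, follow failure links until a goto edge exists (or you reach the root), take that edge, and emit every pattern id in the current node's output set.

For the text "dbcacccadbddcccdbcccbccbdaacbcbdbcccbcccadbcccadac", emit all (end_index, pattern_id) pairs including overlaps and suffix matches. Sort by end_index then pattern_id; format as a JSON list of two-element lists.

Build automaton:
Trie nodes:
  n0 'ε': a→5 b→1 c→7
  n1 'b': c→2
  n2 'bc': c→3
  n3 'bcc': c→4
  n4 'bccc': ·  ←P0
  n5 'a': d→6
  n6 'ad': ·  ←P1
  n7 'c': c→8
  n8 'cc': c→9
  n9 'ccc': ·  ←P2

Failure links (BFS by depth):
  n1('b'): parent n0 fail=0; on 'b' 0 → fail=0;  out ∅∪∅=∅
  n5('a'): parent n0 fail=0; on 'a' 0 → fail=0;  out ∅∪∅=∅
  n7('c'): parent n0 fail=0; on 'c' 0 → fail=0;  out ∅∪∅=∅
  n2('bc'): parent n1 fail=0; on 'c' 0 → fail=7;  out ∅∪∅=∅
  n6('ad'): parent n5 fail=0; on 'd' 0 → fail=0;  out {1}∪∅={1}
  n8('cc'): parent n7 fail=0; on 'c' 0 → fail=7;  out ∅∪∅=∅
  n3('bcc'): parent n2 fail=7; on 'c' 7 → fail=8;  out ∅∪∅=∅
  n9('ccc'): parent n8 fail=7; on 'c' 7 → fail=8;  out {2}∪∅={2}
  n4('bccc'): parent n3 fail=8; on 'c' 8 → fail=9;  out {0}∪{2}={0,2}

Scan:
pos 0 'd': at 0
pos 1 'b': at 1
pos 2 'c': at 2
pos 3 'a': at 5 ·f
pos 4 'c': at 7 ·f
pos 5 'c': at 8
pos 6 'c': at 9  → match P2@[4:6]
pos 7 'a': at 5 ·f
pos 8 'd': at 6  → match P1@[7:8]
pos 9 'b': at 1 ·f
pos 10 'd': at 0 ·f
pos 11 'd': at 0
pos 12 'c': at 7
pos 13 'c': at 8
pos 14 'c': at 9  → match P2@[12:14]
pos 15 'd': at 0 ·f
pos 16 'b': at 1
pos 17 'c': at 2
pos 18 'c': at 3
pos 19 'c': at 4  → match P0@[16:19],P2@[17:19]
pos 20 'b': at 1 ·f
pos 21 'c': at 2
pos 22 'c': at 3
pos 23 'b': at 1 ·f
pos 24 'd': at 0 ·f
pos 25 'a': at 5
pos 26 'a': at 5 ·f
pos 27 'c': at 7 ·f
pos 28 'b': at 1 ·f
pos 29 'c': at 2
pos 30 'b': at 1 ·f
pos 31 'd': at 0 ·f
pos 32 'b': at 1
pos 33 'c': at 2
pos 34 'c': at 3
pos 35 'c': at 4  → match P0@[32:35],P2@[33:35]
pos 36 'b': at 1 ·f
pos 37 'c': at 2
pos 38 'c': at 3
pos 39 'c': at 4  → match P0@[36:39],P2@[37:39]
pos 40 'a': at 5 ·f
pos 41 'd': at 6  → match P1@[40:41]
pos 42 'b': at 1 ·f
pos 43 'c': at 2
pos 44 'c': at 3
pos 45 'c': at 4  → match P0@[42:45],P2@[43:45]
pos 46 'a': at 5 ·f
pos 47 'd': at 6  → match P1@[46:47]
pos 48 'a': at 5 ·f
pos 49 'c': at 7 ·f

Matches: [[6,2],[8,1],[14,2],[19,0],[19,2],[35,0],[35,2],[39,0],[39,2],[41,1],[45,0],[45,2],[47,1]]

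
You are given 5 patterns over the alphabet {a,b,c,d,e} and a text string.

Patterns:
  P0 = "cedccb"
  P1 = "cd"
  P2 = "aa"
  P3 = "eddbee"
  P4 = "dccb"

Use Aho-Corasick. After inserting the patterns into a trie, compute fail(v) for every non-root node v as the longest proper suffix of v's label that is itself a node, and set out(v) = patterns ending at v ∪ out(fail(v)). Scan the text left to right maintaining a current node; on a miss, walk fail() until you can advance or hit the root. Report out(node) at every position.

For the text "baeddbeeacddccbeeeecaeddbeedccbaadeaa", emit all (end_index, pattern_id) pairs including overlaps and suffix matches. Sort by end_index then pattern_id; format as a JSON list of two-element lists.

Build automaton:
Trie (insert patterns):
  0='ε' goto a→8 c→1 d→16 e→10
  1='c' goto d→7 e→2
  2='ce' goto d→3
  3='ced' goto c→4
  4='cedc' goto c→5
  5='cedcc' goto b→6
  6='cedccb' goto ·  ←P0
  7='cd' goto ·  ←P1
  8='a' goto a→9
  9='aa' goto ·  ←P2
  10='e' goto d→11
  11='ed' goto d→12
  12='edd' goto b→13
  13='eddb' goto e→14
  14='eddbe' goto e→15
  15='eddbee' goto ·  ←P3
  16='d' goto c→17
  17='dc' goto c→18
  18='dcc' goto b→19
  19='dccb' goto ·  ←P4

BFS fail/out derivation:
  n1('c'): parent n0 fail=0; on 'c' 0 → fail=0;  out ∅∪∅=∅
  n8('a'): parent n0 fail=0; on 'a' 0 → fail=0;  out ∅∪∅=∅
  n10('e'): parent n0 fail=0; on 'e' 0 → fail=0;  out ∅∪∅=∅
  n16('d'): parent n0 fail=0; on 'd' 0 → fail=0;  out ∅∪∅=∅
  n2('ce'): parent n1 fail=0; on 'e' 0 → fail=10;  out ∅∪∅=∅
  n7('cd'): parent n1 fail=0; on 'd' 0 → fail=16;  out {1}∪∅={1}
  n9('aa'): parent n8 fail=0; on 'a' 0 → fail=8;  out {2}∪∅={2}
  n11('ed'): parent n10 fail=0; on 'd' 0 → fail=16;  out ∅∪∅=∅
  n17('dc'): parent n16 fail=0; on 'c' 0 → fail=1;  out ∅∪∅=∅
  n3('ced'): parent n2 fail=10; on 'd' 10 → fail=11;  out ∅∪∅=∅
  n12('edd'): parent n11 fail=16; on 'd' 16→0 → fail=16;  out ∅∪∅=∅
  n18('dcc'): parent n17 fail=1; on 'c' 1→0 → fail=1;  out ∅∪∅=∅
  n4('cedc'): parent n3 fail=11; on 'c' 11→16 → fail=17;  out ∅∪∅=∅
  n13('eddb'): parent n12 fail=16; on 'b' 16→0 → fail=0;  out ∅∪∅=∅
  n19('dccb'): parent n18 fail=1; on 'b' 1→0 → fail=0;  out {4}∪∅={4}
  n5('cedcc'): parent n4 fail=17; on 'c' 17 → fail=18;  out ∅∪∅=∅
  n14('eddbe'): parent n13 fail=0; on 'e' 0 → fail=10;  out ∅∪∅=∅
  n6('cedccb'): parent n5 fail=18; on 'b' 18 → fail=19;  out {0}∪{4}={0,4}
  n15('eddbee'): parent n14 fail=10; on 'e' 10→0 → fail=10;  out {3}∪∅={3}

Text stream:
i=0 'b': node 0→0
i=1 'a': node 0→8
i=2 'e': node 8→10 (fail-walked)
i=3 'd': node 10→11
i=4 'd': node 11→12
i=5 'b': node 12→13
i=6 'e': node 13→14
i=7 'e': node 14→15  → match P3@[2:7]
i=8 'a': node 15→8 (fail-walked)
i=9 'c': node 8→1 (fail-walked)
i=10 'd': node 1→7  → match P1@[9:10]
i=11 'd': node 7→16 (fail-walked)
i=12 'c': node 16→17
i=13 'c': node 17→18
i=14 'b': node 18→19  → match P4@[11:14]
i=15 'e': node 19→10 (fail-walked)
i=16 'e': node 10→10 (fail-walked)
i=17 'e': node 10→10 (fail-walked)
i=18 'e': node 10→10 (fail-walked)
i=19 'c': node 10→1 (fail-walked)
i=20 'a': node 1→8 (fail-walked)
i=21 'e': node 8→10 (fail-walked)
i=22 'd': node 10→11
i=23 'd': node 11→12
i=24 'b': node 12→13
i=25 'e': node 13→14
i=26 'e': node 14→15  → match P3@[21:26]
i=27 'd': node 15→11 (fail-walked)
i=28 'c': node 11→17 (fail-walked)
i=29 'c': node 17→18
i=30 'b': node 18→19  → match P4@[27:30]
i=31 'a': node 19→8 (fail-walked)
i=32 'a': node 8→9  → match P2@[31:32]
i=33 'd': node 9→16 (fail-walked)
i=34 'e': node 16→10 (fail-walked)
i=35 'a': node 10→8 (fail-walked)
i=36 'a': node 8→9  → match P2@[35:36]

Matches: [[7,3],[10,1],[14,4],[26,3],[30,4],[32,2],[36,2]]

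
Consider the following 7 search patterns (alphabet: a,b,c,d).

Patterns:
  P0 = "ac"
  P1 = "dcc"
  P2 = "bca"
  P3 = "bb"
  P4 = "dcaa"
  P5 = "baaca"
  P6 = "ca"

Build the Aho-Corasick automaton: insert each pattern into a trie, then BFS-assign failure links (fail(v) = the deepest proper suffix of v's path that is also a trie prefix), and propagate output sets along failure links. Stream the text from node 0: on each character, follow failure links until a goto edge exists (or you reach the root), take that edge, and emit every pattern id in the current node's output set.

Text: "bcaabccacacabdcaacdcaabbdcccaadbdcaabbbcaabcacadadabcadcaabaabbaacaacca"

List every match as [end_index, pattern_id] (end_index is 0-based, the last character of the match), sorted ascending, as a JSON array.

Construct AC machine:
Trie nodes:
  n0 'ε': a→1 b→6 c→16 d→3
  n1 'a': c→2
  n2 'ac': ·  ←P0
  n3 'd': c→4
  n4 'dc': a→10 c→5
  n5 'dcc': ·  ←P1
  n6 'b': a→12 b→9 c→7
  n7 'bc': a→8
  n8 'bca': ·  ←P2
  n9 'bb': ·  ←P3
  n10 'dca': a→11
  n11 'dcaa': ·  ←P4
  n12 'ba': a→13
  n13 'baa': c→14
  n14 'baac': a→15
  n15 'baaca': ·  ←P5
  n16 'c': a→17
  n17 'ca': ·  ←P6

BFS fail/out derivation:
  n1('a'): parent n0 fail=0; on 'a' 0 → fail=0;  out ∅∪∅=∅
  n3('d'): parent n0 fail=0; on 'd' 0 → fail=0;  out ∅∪∅=∅
  n6('b'): parent n0 fail=0; on 'b' 0 → fail=0;  out ∅∪∅=∅
  n16('c'): parent n0 fail=0; on 'c' 0 → fail=0;  out ∅∪∅=∅
  n2('ac'): parent n1 fail=0; on 'c' 0 → fail=16;  out {0}∪∅={0}
  n4('dc'): parent n3 fail=0; on 'c' 0 → fail=16;  out ∅∪∅=∅
  n7('bc'): parent n6 fail=0; on 'c' 0 → fail=16;  out ∅∪∅=∅
  n9('bb'): parent n6 fail=0; on 'b' 0 → fail=6;  out {3}∪∅={3}
  n12('ba'): parent n6 fail=0; on 'a' 0 → fail=1;  out ∅∪∅=∅
  n17('ca'): parent n16 fail=0; on 'a' 0 → fail=1;  out {6}∪∅={6}
  n5('dcc'): parent n4 fail=16; on 'c' 16→0 → fail=16;  out {1}∪∅={1}
  n8('bca'): parent n7 fail=16; on 'a' 16 → fail=17;  out {2}∪{6}={2,6}
  n10('dca'): parent n4 fail=16; on 'a' 16 → fail=17;  out ∅∪{6}={6}
  n13('baa'): parent n12 fail=1; on 'a' 1→0 → fail=1;  out ∅∪∅=∅
  n11('dcaa'): parent n10 fail=17; on 'a' 17→1→0 → fail=1;  out {4}∪∅={4}
  n14('baac'): parent n13 fail=1; on 'c' 1 → fail=2;  out ∅∪{0}={0}
  n15('baaca'): parent n14 fail=2; on 'a' 2→16 → fail=17;  out {5}∪{6}={5,6}

Text stream:
i=0 'b': node 0→6
i=1 'c': node 6→7
i=2 'a': node 7→8  emit P2@[0:2],P6@[1:2]
i=3 'a': node 8→1 (fail-walked)
i=4 'b': node 1→6 (fail-walked)
i=5 'c': node 6→7
i=6 'c': node 7→16 (fail-walked)
i=7 'a': node 16→17  emit P6@[6:7]
i=8 'c': node 17→2 (fail-walked)  emit P0@[7:8]
i=9 'a': node 2→17 (fail-walked)  emit P6@[8:9]
i=10 'c': node 17→2 (fail-walked)  emit P0@[9:10]
i=11 'a': node 2→17 (fail-walked)  emit P6@[10:11]
i=12 'b': node 17→6 (fail-walked)
i=13 'd': node 6→3 (fail-walked)
i=14 'c': node 3→4
i=15 'a': node 4→10  emit P6@[14:15]
i=16 'a': node 10→11  emit P4@[13:16]
i=17 'c': node 11→2 (fail-walked)  emit P0@[16:17]
i=18 'd': node 2→3 (fail-walked)
i=19 'c': node 3→4
i=20 'a': node 4→10  emit P6@[19:20]
i=21 'a': node 10→11  emit P4@[18:21]
i=22 'b': node 11→6 (fail-walked)
i=23 'b': node 6→9  emit P3@[22:23]
i=24 'd': node 9→3 (fail-walked)
i=25 'c': node 3→4
i=26 'c': node 4→5  emit P1@[24:26]
i=27 'c': node 5→16 (fail-walked)
i=28 'a': node 16→17  emit P6@[27:28]
i=29 'a': node 17→1 (fail-walked)
i=30 'd': node 1→3 (fail-walked)
i=31 'b': node 3→6 (fail-walked)
i=32 'd': node 6→3 (fail-walked)
i=33 'c': node 3→4
i=34 'a': node 4→10  emit P6@[33:34]
i=35 'a': node 10→11  emit P4@[32:35]
i=36 'b': node 11→6 (fail-walked)
i=37 'b': node 6→9  emit P3@[36:37]
i=38 'b': node 9→9 (fail-walked)  emit P3@[37:38]
i=39 'c': node 9→7 (fail-walked)
i=40 'a': node 7→8  emit P2@[38:40],P6@[39:40]
i=41 'a': node 8→1 (fail-walked)
i=42 'b': node 1→6 (fail-walked)
i=43 'c': node 6→7
i=44 'a': node 7→8  emit P2@[42:44],P6@[43:44]
i=45 'c': node 8→2 (fail-walked)  emit P0@[44:45]
i=46 'a': node 2→17 (fail-walked)  emit P6@[45:46]
i=47 'd': node 17→3 (fail-walked)
i=48 'a': node 3→1 (fail-walked)
i=49 'd': node 1→3 (fail-walked)
i=50 'a': node 3→1 (fail-walked)
i=51 'b': node 1→6 (fail-walked)
i=52 'c': node 6→7
i=53 'a': node 7→8  emit P2@[51:53],P6@[52:53]
i=54 'd': node 8→3 (fail-walked)
i=55 'c': node 3→4
i=56 'a': node 4→10  emit P6@[55:56]
i=57 'a': node 10→11  emit P4@[54:57]
i=58 'b': node 11→6 (fail-walked)
i=59 'a': node 6→12
i=60 'a': node 12→13
i=61 'b': node 13→6 (fail-walked)
i=62 'b': node 6→9  emit P3@[61:62]
i=63 'a': node 9→12 (fail-walked)
i=64 'a': node 12→13
i=65 'c': node 13→14  emit P0@[64:65]
i=66 'a': node 14→15  emit P5@[62:66],P6@[65:66]
i=67 'a': node 15→1 (fail-walked)
i=68 'c': node 1→2  emit P0@[67:68]
i=69 'c': node 2→16 (fail-walked)
i=70 'a': node 16→17  emit P6@[69:70]

All matches (sorted): [[2,2],[2,6],[7,6],[8,0],[9,6],[10,0],[11,6],[15,6],[16,4],[17,0],[20,6],[21,4],[23,3],[26,1],[28,6],[34,6],[35,4],[37,3],[38,3],[40,2],[40,6],[44,2],[44,6],[45,0],[46,6],[53,2],[53,6],[56,6],[57,4],[62,3],[65,0],[66,5],[66,6],[68,0],[70,6]]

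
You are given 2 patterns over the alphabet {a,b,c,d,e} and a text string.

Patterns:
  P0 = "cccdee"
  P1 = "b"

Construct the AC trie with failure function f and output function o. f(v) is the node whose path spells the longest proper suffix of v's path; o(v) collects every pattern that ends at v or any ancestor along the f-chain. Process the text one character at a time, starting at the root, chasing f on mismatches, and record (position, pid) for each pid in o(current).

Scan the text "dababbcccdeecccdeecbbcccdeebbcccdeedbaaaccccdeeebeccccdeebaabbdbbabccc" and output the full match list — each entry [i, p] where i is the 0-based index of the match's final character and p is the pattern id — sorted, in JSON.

Construct AC machine:
Trie nodes:
  n0 'ε': b→7 c→1
  n1 'c': c→2
  n2 'cc': c→3
  n3 'ccc': d→4
  n4 'cccd': e→5
  n5 'cccde': e→6
  n6 'cccdee': ·  ←P0
  n7 'b': ·  ←P1

BFS fail/out derivation:
  fail(1) 'c': from fail(0)=0 chase 'c': 0 ⇒ 0;  out=∅∪out(0)=∅
  fail(7) 'b': from fail(0)=0 chase 'b': 0 ⇒ 0;  out={1}∪out(0)={1}
  fail(2) 'cc': from fail(1)=0 chase 'c': 0 ⇒ 1;  out=∅∪out(1)=∅
  fail(3) 'ccc': from fail(2)=1 chase 'c': 1 ⇒ 2;  out=∅∪out(2)=∅
  fail(4) 'cccd': from fail(3)=2 chase 'd': 2→1→0 ⇒ 0;  out=∅∪out(0)=∅
  fail(5) 'cccde': from fail(4)=0 chase 'e': 0 ⇒ 0;  out=∅∪out(0)=∅
  fail(6) 'cccdee': from fail(5)=0 chase 'e': 0 ⇒ 0;  out={0}∪out(0)={0}

Run:
i=0 'd': node 0→0
i=1 'a': node 0→0
i=2 'b': node 0→7  → match P1@[2:2]
i=3 'a': node 7→0 (fail-walked)
i=4 'b': node 0→7  → match P1@[4:4]
i=5 'b': node 7→7 (fail-walked)  → match P1@[5:5]
i=6 'c': node 7→1 (fail-walked)
i=7 'c': node 1→2
i=8 'c': node 2→3
i=9 'd': node 3→4
i=10 'e': node 4→5
i=11 'e': node 5→6  → match P0@[6:11]
i=12 'c': node 6→1 (fail-walked)
i=13 'c': node 1→2
i=14 'c': node 2→3
i=15 'd': node 3→4
i=16 'e': node 4→5
i=17 'e': node 5→6  → match P0@[12:17]
i=18 'c': node 6→1 (fail-walked)
i=19 'b': node 1→7 (fail-walked)  → match P1@[19:19]
i=20 'b': node 7→7 (fail-walked)  → match P1@[20:20]
i=21 'c': node 7→1 (fail-walked)
i=22 'c': node 1→2
i=23 'c': node 2→3
i=24 'd': node 3→4
i=25 'e': node 4→5
i=26 'e': node 5→6  → match P0@[21:26]
i=27 'b': node 6→7 (fail-walked)  → match P1@[27:27]
i=28 'b': node 7→7 (fail-walked)  → match P1@[28:28]
i=29 'c': node 7→1 (fail-walked)
i=30 'c': node 1→2
i=31 'c': node 2→3
i=32 'd': node 3→4
i=33 'e': node 4→5
i=34 'e': node 5→6  → match P0@[29:34]
i=35 'd': node 6→0 (fail-walked)
i=36 'b': node 0→7  → match P1@[36:36]
i=37 'a': node 7→0 (fail-walked)
i=38 'a': node 0→0
i=39 'a': node 0→0
i=40 'c': node 0→1
i=41 'c': node 1→2
i=42 'c': node 2→3
i=43 'c': node 3→3 (fail-walked)
i=44 'd': node 3→4
i=45 'e': node 4→5
i=46 'e': node 5→6  → match P0@[41:46]
i=47 'e': node 6→0 (fail-walked)
i=48 'b': node 0→7  → match P1@[48:48]
i=49 'e': node 7→0 (fail-walked)
i=50 'c': node 0→1
i=51 'c': node 1→2
i=52 'c': node 2→3
i=53 'c': node 3→3 (fail-walked)
i=54 'd': node 3→4
i=55 'e': node 4→5
i=56 'e': node 5→6  → match P0@[51:56]
i=57 'b': node 6→7 (fail-walked)  → match P1@[57:57]
i=58 'a': node 7→0 (fail-walked)
i=59 'a': node 0→0
i=60 'b': node 0→7  → match P1@[60:60]
i=61 'b': node 7→7 (fail-walked)  → match P1@[61:61]
i=62 'd': node 7→0 (fail-walked)
i=63 'b': node 0→7  → match P1@[63:63]
i=64 'b': node 7→7 (fail-walked)  → match P1@[64:64]
i=65 'a': node 7→0 (fail-walked)
i=66 'b': node 0→7  → match P1@[66:66]
i=67 'c': node 7→1 (fail-walked)
i=68 'c': node 1→2
i=69 'c': node 2→3

Matches: [[2,1],[4,1],[5,1],[11,0],[17,0],[19,1],[20,1],[26,0],[27,1],[28,1],[34,0],[36,1],[46,0],[48,1],[56,0],[57,1],[60,1],[61,1],[63,1],[64,1],[66,1]]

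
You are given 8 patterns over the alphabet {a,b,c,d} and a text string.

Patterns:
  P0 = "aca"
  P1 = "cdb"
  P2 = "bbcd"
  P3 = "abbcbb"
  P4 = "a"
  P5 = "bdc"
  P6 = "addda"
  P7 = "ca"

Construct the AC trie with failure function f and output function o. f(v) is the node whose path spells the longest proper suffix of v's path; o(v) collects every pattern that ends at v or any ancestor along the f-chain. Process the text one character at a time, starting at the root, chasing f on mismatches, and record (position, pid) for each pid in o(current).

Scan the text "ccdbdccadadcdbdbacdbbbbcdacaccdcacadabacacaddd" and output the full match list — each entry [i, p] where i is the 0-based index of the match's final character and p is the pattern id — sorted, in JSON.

Construct AC machine:
Trie nodes:
  n0 'ε': a→1 b→7 c→4
  n1 'a': b→11 c→2 d→18  ←P4
  n2 'ac': a→3
  n3 'aca': ·  ←P0
  n4 'c': a→22 d→5
  n5 'cd': b→6
  n6 'cdb': ·  ←P1
  n7 'b': b→8 d→16
  n8 'bb': c→9
  n9 'bbc': d→10
  n10 'bbcd': ·  ←P2
  n11 'ab': b→12
  n12 'abb': c→13
  n13 'abbc': b→14
  n14 'abbcb': b→15
  n15 'abbcbb': ·  ←P3
  n16 'bd': c→17
  n17 'bdc': ·  ←P5
  n18 'ad': d→19
  n19 'add': d→20
  n20 'addd': a→21
  n21 'addda': ·  ←P6
  n22 'ca': ·  ←P7

Failure links (BFS by depth):
  n1('a'): parent n0 fail=0; on 'a' 0 → fail=0;  out {4}∪∅={4}
  n4('c'): parent n0 fail=0; on 'c' 0 → fail=0;  out ∅∪∅=∅
  n7('b'): parent n0 fail=0; on 'b' 0 → fail=0;  out ∅∪∅=∅
  n2('ac'): parent n1 fail=0; on 'c' 0 → fail=4;  out ∅∪∅=∅
  n5('cd'): parent n4 fail=0; on 'd' 0 → fail=0;  out ∅∪∅=∅
  n8('bb'): parent n7 fail=0; on 'b' 0 → fail=7;  out ∅∪∅=∅
  n11('ab'): parent n1 fail=0; on 'b' 0 → fail=7;  out ∅∪∅=∅
  n16('bd'): parent n7 fail=0; on 'd' 0 → fail=0;  out ∅∪∅=∅
  n18('ad'): parent n1 fail=0; on 'd' 0 → fail=0;  out ∅∪∅=∅
  n22('ca'): parent n4 fail=0; on 'a' 0 → fail=1;  out {7}∪{4}={4,7}
  n3('aca'): parent n2 fail=4; on 'a' 4 → fail=22;  out {0}∪{4,7}={0,4,7}
  n6('cdb'): parent n5 fail=0; on 'b' 0 → fail=7;  out {1}∪∅={1}
  n9('bbc'): parent n8 fail=7; on 'c' 7→0 → fail=4;  out ∅∪∅=∅
  n12('abb'): parent n11 fail=7; on 'b' 7 → fail=8;  out ∅∪∅=∅
  n17('bdc'): parent n16 fail=0; on 'c' 0 → fail=4;  out {5}∪∅={5}
  n19('add'): parent n18 fail=0; on 'd' 0 → fail=0;  out ∅∪∅=∅
  n10('bbcd'): parent n9 fail=4; on 'd' 4 → fail=5;  out {2}∪∅={2}
  n13('abbc'): parent n12 fail=8; on 'c' 8 → fail=9;  out ∅∪∅=∅
  n20('addd'): parent n19 fail=0; on 'd' 0 → fail=0;  out ∅∪∅=∅
  n14('abbcb'): parent n13 fail=9; on 'b' 9→4→0 → fail=7;  out ∅∪∅=∅
  n21('addda'): parent n20 fail=0; on 'a' 0 → fail=1;  out {6}∪{4}={4,6}
  n15('abbcbb'): parent n14 fail=7; on 'b' 7 → fail=8;  out {3}∪∅={3}

Scan:
pos 0 'c': at 4
pos 1 'c': at 4 (fail-walked)
pos 2 'd': at 5
pos 3 'b': at 6  → match P1@[1:3]
pos 4 'd': at 16 (fail-walked)
pos 5 'c': at 17  → match P5@[3:5]
pos 6 'c': at 4 (fail-walked)
pos 7 'a': at 22  → match P4@[7:7],P7@[6:7]
pos 8 'd': at 18 (fail-walked)
pos 9 'a': at 1 (fail-walked)  → match P4@[9:9]
pos 10 'd': at 18
pos 11 'c': at 4 (fail-walked)
pos 12 'd': at 5
pos 13 'b': at 6  → match P1@[11:13]
pos 14 'd': at 16 (fail-walked)
pos 15 'b': at 7 (fail-walked)
pos 16 'a': at 1 (fail-walked)  → match P4@[16:16]
pos 17 'c': at 2
pos 18 'd': at 5 (fail-walked)
pos 19 'b': at 6  → match P1@[17:19]
pos 20 'b': at 8 (fail-walked)
pos 21 'b': at 8 (fail-walked)
pos 22 'b': at 8 (fail-walked)
pos 23 'c': at 9
pos 24 'd': at 10  → match P2@[21:24]
pos 25 'a': at 1 (fail-walked)  → match P4@[25:25]
pos 26 'c': at 2
pos 27 'a': at 3  → match P0@[25:27],P4@[27:27],P7@[26:27]
pos 28 'c': at 2 (fail-walked)
pos 29 'c': at 4 (fail-walked)
pos 30 'd': at 5
pos 31 'c': at 4 (fail-walked)
pos 32 'a': at 22  → match P4@[32:32],P7@[31:32]
pos 33 'c': at 2 (fail-walked)
pos 34 'a': at 3  → match P0@[32:34],P4@[34:34],P7@[33:34]
pos 35 'd': at 18 (fail-walked)
pos 36 'a': at 1 (fail-walked)  → match P4@[36:36]
pos 37 'b': at 11
pos 38 'a': at 1 (fail-walked)  → match P4@[38:38]
pos 39 'c': at 2
pos 40 'a': at 3  → match P0@[38:40],P4@[40:40],P7@[39:40]
pos 41 'c': at 2 (fail-walked)
pos 42 'a': at 3  → match P0@[40:42],P4@[42:42],P7@[41:42]
pos 43 'd': at 18 (fail-walked)
pos 44 'd': at 19
pos 45 'd': at 20

Matches: [[3,1],[5,5],[7,4],[7,7],[9,4],[13,1],[16,4],[19,1],[24,2],[25,4],[27,0],[27,4],[27,7],[32,4],[32,7],[34,0],[34,4],[34,7],[36,4],[38,4],[40,0],[40,4],[40,7],[42,0],[42,4],[42,7]]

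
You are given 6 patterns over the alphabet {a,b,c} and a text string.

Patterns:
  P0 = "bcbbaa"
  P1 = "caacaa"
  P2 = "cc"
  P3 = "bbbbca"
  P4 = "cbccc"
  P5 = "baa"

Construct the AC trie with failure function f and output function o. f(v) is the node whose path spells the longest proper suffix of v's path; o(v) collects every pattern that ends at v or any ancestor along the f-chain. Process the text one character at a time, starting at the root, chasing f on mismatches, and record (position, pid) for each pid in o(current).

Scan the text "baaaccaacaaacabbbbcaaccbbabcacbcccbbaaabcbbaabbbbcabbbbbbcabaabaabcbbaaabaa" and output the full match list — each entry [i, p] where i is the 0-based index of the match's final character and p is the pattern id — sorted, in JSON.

Build automaton:
Trie nodes:
  0='ε' goto b→1 c→7
  1='b' goto a→23 b→14 c→2
  2='bc' goto b→3
  3='bcb' goto b→4
  4='bcbb' goto a→5
  5='bcbba' goto a→6
  6='bcbbaa' goto ·  [P0 ends]
  7='c' goto a→8 b→19 c→13
  8='ca' goto a→9
  9='caa' goto c→10
  10='caac' goto a→11
  11='caaca' goto a→12
  12='caacaa' goto ·  [P1 ends]
  13='cc' goto ·  [P2 ends]
  14='bb' goto b→15
  15='bbb' goto b→16
  16='bbbb' goto c→17
  17='bbbbc' goto a→18
  18='bbbbca' goto ·  [P3 ends]
  19='cb' goto c→20
  20='cbc' goto c→21
  21='cbcc' goto c→22
  22='cbccc' goto ·  [P4 ends]
  23='ba' goto a→24
  24='baa' goto ·  [P5 ends]

Failure links (BFS by depth):
  fail(1) 'b': from fail(0)=0 chase 'b': 0 ⇒ 0;  out=∅∪out(0)=∅
  fail(7) 'c': from fail(0)=0 chase 'c': 0 ⇒ 0;  out=∅∪out(0)=∅
  fail(2) 'bc': from fail(1)=0 chase 'c': 0 ⇒ 7;  out=∅∪out(7)=∅
  fail(8) 'ca': from fail(7)=0 chase 'a': 0 ⇒ 0;  out=∅∪out(0)=∅
  fail(13) 'cc': from fail(7)=0 chase 'c': 0 ⇒ 7;  out={2}∪out(7)={2}
  fail(14) 'bb': from fail(1)=0 chase 'b': 0 ⇒ 1;  out=∅∪out(1)=∅
  fail(19) 'cb': from fail(7)=0 chase 'b': 0 ⇒ 1;  out=∅∪out(1)=∅
  fail(23) 'ba': from fail(1)=0 chase 'a': 0 ⇒ 0;  out=∅∪out(0)=∅
  fail(3) 'bcb': from fail(2)=7 chase 'b': 7 ⇒ 19;  out=∅∪out(19)=∅
  fail(9) 'caa': from fail(8)=0 chase 'a': 0 ⇒ 0;  out=∅∪out(0)=∅
  fail(15) 'bbb': from fail(14)=1 chase 'b': 1 ⇒ 14;  out=∅∪out(14)=∅
  fail(20) 'cbc': from fail(19)=1 chase 'c': 1 ⇒ 2;  out=∅∪out(2)=∅
  fail(24) 'baa': from fail(23)=0 chase 'a': 0 ⇒ 0;  out={5}∪out(0)={5}
  fail(4) 'bcbb': from fail(3)=19 chase 'b': 19→1 ⇒ 14;  out=∅∪out(14)=∅
  fail(10) 'caac': from fail(9)=0 chase 'c': 0 ⇒ 7;  out=∅∪out(7)=∅
  fail(16) 'bbbb': from fail(15)=14 chase 'b': 14 ⇒ 15;  out=∅∪out(15)=∅
  fail(21) 'cbcc': from fail(20)=2 chase 'c': 2→7 ⇒ 13;  out=∅∪out(13)={2}
  fail(5) 'bcbba': from fail(4)=14 chase 'a': 14→1 ⇒ 23;  out=∅∪out(23)=∅
  fail(11) 'caaca': from fail(10)=7 chase 'a': 7 ⇒ 8;  out=∅∪out(8)=∅
  fail(17) 'bbbbc': from fail(16)=15 chase 'c': 15→14→1 ⇒ 2;  out=∅∪out(2)=∅
  fail(22) 'cbccc': from fail(21)=13 chase 'c': 13→7 ⇒ 13;  out={4}∪out(13)={2,4}
  fail(6) 'bcbbaa': from fail(5)=23 chase 'a': 23 ⇒ 24;  out={0}∪out(24)={0,5}
  fail(12) 'caacaa': from fail(11)=8 chase 'a': 8 ⇒ 9;  out={1}∪out(9)={1}
  fail(18) 'bbbbca': from fail(17)=2 chase 'a': 2→7 ⇒ 8;  out={3}∪out(8)={3}

Scan:
i=0 'b': node 0→1
i=1 'a': node 1→23
i=2 'a': node 23→24  → match P5@[0:2]
i=3 'a': node 24→0 ·f
i=4 'c': node 0→7
i=5 'c': node 7→13  → match P2@[4:5]
i=6 'a': node 13→8 ·f
i=7 'a': node 8→9
i=8 'c': node 9→10
i=9 'a': node 10→11
i=10 'a': node 11→12  → match P1@[5:10]
i=11 'a': node 12→0 ·f
i=12 'c': node 0→7
i=13 'a': node 7→8
i=14 'b': node 8→1 ·f
i=15 'b': node 1→14
i=16 'b': node 14→15
i=17 'b': node 15→16
i=18 'c': node 16→17
i=19 'a': node 17→18  → match P3@[14:19]
i=20 'a': node 18→9 ·f
i=21 'c': node 9→10
i=22 'c': node 10→13 ·f  → match P2@[21:22]
i=23 'b': node 13→19 ·f
i=24 'b': node 19→14 ·f
i=25 'a': node 14→23 ·f
i=26 'b': node 23→1 ·f
i=27 'c': node 1→2
i=28 'a': node 2→8 ·f
i=29 'c': node 8→7 ·f
i=30 'b': node 7→19
i=31 'c': node 19→20
i=32 'c': node 20→21  → match P2@[31:32]
i=33 'c': node 21→22  → match P2@[32:33],P4@[29:33]
i=34 'b': node 22→19 ·f
i=35 'b': node 19→14 ·f
i=36 'a': node 14→23 ·f
i=37 'a': node 23→24  → match P5@[35:37]
i=38 'a': node 24→0 ·f
i=39 'b': node 0→1
i=40 'c': node 1→2
i=41 'b': node 2→3
i=42 'b': node 3→4
i=43 'a': node 4→5
i=44 'a': node 5→6  → match P0@[39:44],P5@[42:44]
i=45 'b': node 6→1 ·f
i=46 'b': node 1→14
i=47 'b': node 14→15
i=48 'b': node 15→16
i=49 'c': node 16→17
i=50 'a': node 17→18  → match P3@[45:50]
i=51 'b': node 18→1 ·f
i=52 'b': node 1→14
i=53 'b': node 14→15
i=54 'b': node 15→16
i=55 'b': node 16→16 ·f
i=56 'b': node 16→16 ·f
i=57 'c': node 16→17
i=58 'a': node 17→18  → match P3@[53:58]
i=59 'b': node 18→1 ·f
i=60 'a': node 1→23
i=61 'a': node 23→24  → match P5@[59:61]
i=62 'b': node 24→1 ·f
i=63 'a': node 1→23
i=64 'a': node 23→24  → match P5@[62:64]
i=65 'b': node 24→1 ·f
i=66 'c': node 1→2
i=67 'b': node 2→3
i=68 'b': node 3→4
i=69 'a': node 4→5
i=70 'a': node 5→6  → match P0@[65:70],P5@[68:70]
i=71 'a': node 6→0 ·f
i=72 'b': node 0→1
i=73 'a': node 1→23
i=74 'a': node 23→24  → match P5@[72:74]

Matches: [[2,5],[5,2],[10,1],[19,3],[22,2],[32,2],[33,2],[33,4],[37,5],[44,0],[44,5],[50,3],[58,3],[61,5],[64,5],[70,0],[70,5],[74,5]]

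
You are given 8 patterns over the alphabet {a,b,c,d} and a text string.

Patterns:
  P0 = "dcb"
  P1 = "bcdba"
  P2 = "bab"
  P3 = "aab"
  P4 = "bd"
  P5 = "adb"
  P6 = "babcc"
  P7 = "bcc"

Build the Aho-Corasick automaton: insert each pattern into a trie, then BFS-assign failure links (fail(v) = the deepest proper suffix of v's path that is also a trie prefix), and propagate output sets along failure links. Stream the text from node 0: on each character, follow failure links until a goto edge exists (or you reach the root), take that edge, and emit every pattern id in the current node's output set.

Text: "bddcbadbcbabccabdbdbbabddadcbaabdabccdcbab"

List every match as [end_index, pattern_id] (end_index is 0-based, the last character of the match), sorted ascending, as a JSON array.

Build:
Trie nodes:
  0='ε' goto a→11 b→4 d→1
  1='d' goto c→2
  2='dc' goto b→3
  3='dcb' goto ·  [P0 ends]
  4='b' goto a→9 c→5 d→14
  5='bc' goto c→19 d→6
  6='bcd' goto b→7
  7='bcdb' goto a→8
  8='bcdba' goto ·  [P1 ends]
  9='ba' goto b→10
  10='bab' goto c→17  [P2 ends]
  11='a' goto a→12 d→15
  12='aa' goto b→13
  13='aab' goto ·  [P3 ends]
  14='bd' goto ·  [P4 ends]
  15='ad' goto b→16
  16='adb' goto ·  [P5 ends]
  17='babc' goto c→18
  18='babcc' goto ·  [P6 ends]
  19='bcc' goto ·  [P7 ends]

Failure links (BFS by depth):
  fail(1) 'd': from fail(0)=0 chase 'd': 0 ⇒ 0;  out=∅∪out(0)=∅
  fail(4) 'b': from fail(0)=0 chase 'b': 0 ⇒ 0;  out=∅∪out(0)=∅
  fail(11) 'a': from fail(0)=0 chase 'a': 0 ⇒ 0;  out=∅∪out(0)=∅
  fail(2) 'dc': from fail(1)=0 chase 'c': 0 ⇒ 0;  out=∅∪out(0)=∅
  fail(5) 'bc': from fail(4)=0 chase 'c': 0 ⇒ 0;  out=∅∪out(0)=∅
  fail(9) 'ba': from fail(4)=0 chase 'a': 0 ⇒ 11;  out=∅∪out(11)=∅
  fail(12) 'aa': from fail(11)=0 chase 'a': 0 ⇒ 11;  out=∅∪out(11)=∅
  fail(14) 'bd': from fail(4)=0 chase 'd': 0 ⇒ 1;  out={4}∪out(1)={4}
  fail(15) 'ad': from fail(11)=0 chase 'd': 0 ⇒ 1;  out=∅∪out(1)=∅
  fail(3) 'dcb': from fail(2)=0 chase 'b': 0 ⇒ 4;  out={0}∪out(4)={0}
  fail(6) 'bcd': from fail(5)=0 chase 'd': 0 ⇒ 1;  out=∅∪out(1)=∅
  fail(10) 'bab': from fail(9)=11 chase 'b': 11→0 ⇒ 4;  out={2}∪out(4)={2}
  fail(13) 'aab': from fail(12)=11 chase 'b': 11→0 ⇒ 4;  out={3}∪out(4)={3}
  fail(16) 'adb': from fail(15)=1 chase 'b': 1→0 ⇒ 4;  out={5}∪out(4)={5}
  fail(19) 'bcc': from fail(5)=0 chase 'c': 0 ⇒ 0;  out={7}∪out(0)={7}
  fail(7) 'bcdb': from fail(6)=1 chase 'b': 1→0 ⇒ 4;  out=∅∪out(4)=∅
  fail(17) 'babc': from fail(10)=4 chase 'c': 4 ⇒ 5;  out=∅∪out(5)=∅
  fail(8) 'bcdba': from fail(7)=4 chase 'a': 4 ⇒ 9;  out={1}∪out(9)={1}
  fail(18) 'babcc': from fail(17)=5 chase 'c': 5 ⇒ 19;  out={6}∪out(19)={6,7}

Run:
[0] read 'b'  n0⇒n4
[1] read 'd'  n4⇒n14  emit P4@[0:1]
[2] read 'd'  n14⇒n1 ·f
[3] read 'c'  n1⇒n2
[4] read 'b'  n2⇒n3  emit P0@[2:4]
[5] read 'a'  n3⇒n9 ·f
[6] read 'd'  n9⇒n15 ·f
[7] read 'b'  n15⇒n16  emit P5@[5:7]
[8] read 'c'  n16⇒n5 ·f
[9] read 'b'  n5⇒n4 ·f
[10] read 'a'  n4⇒n9
[11] read 'b'  n9⇒n10  emit P2@[9:11]
[12] read 'c'  n10⇒n17
[13] read 'c'  n17⇒n18  emit P6@[9:13],P7@[11:13]
[14] read 'a'  n18⇒n11 ·f
[15] read 'b'  n11⇒n4 ·f
[16] read 'd'  n4⇒n14  emit P4@[15:16]
[17] read 'b'  n14⇒n4 ·f
[18] read 'd'  n4⇒n14  emit P4@[17:18]
[19] read 'b'  n14⇒n4 ·f
[20] read 'b'  n4⇒n4 ·f
[21] read 'a'  n4⇒n9
[22] read 'b'  n9⇒n10  emit P2@[20:22]
[23] read 'd'  n10⇒n14 ·f  emit P4@[22:23]
[24] read 'd'  n14⇒n1 ·f
[25] read 'a'  n1⇒n11 ·f
[26] read 'd'  n11⇒n15
[27] read 'c'  n15⇒n2 ·f
[28] read 'b'  n2⇒n3  emit P0@[26:28]
[29] read 'a'  n3⇒n9 ·f
[30] read 'a'  n9⇒n12 ·f
[31] read 'b'  n12⇒n13  emit P3@[29:31]
[32] read 'd'  n13⇒n14 ·f  emit P4@[31:32]
[33] read 'a'  n14⇒n11 ·f
[34] read 'b'  n11⇒n4 ·f
[35] read 'c'  n4⇒n5
[36] read 'c'  n5⇒n19  emit P7@[34:36]
[37] read 'd'  n19⇒n1 ·f
[38] read 'c'  n1⇒n2
[39] read 'b'  n2⇒n3  emit P0@[37:39]
[40] read 'a'  n3⇒n9 ·f
[41] read 'b'  n9⇒n10  emit P2@[39:41]

Matches: [[1,4],[4,0],[7,5],[11,2],[13,6],[13,7],[16,4],[18,4],[22,2],[23,4],[28,0],[31,3],[32,4],[36,7],[39,0],[41,2]]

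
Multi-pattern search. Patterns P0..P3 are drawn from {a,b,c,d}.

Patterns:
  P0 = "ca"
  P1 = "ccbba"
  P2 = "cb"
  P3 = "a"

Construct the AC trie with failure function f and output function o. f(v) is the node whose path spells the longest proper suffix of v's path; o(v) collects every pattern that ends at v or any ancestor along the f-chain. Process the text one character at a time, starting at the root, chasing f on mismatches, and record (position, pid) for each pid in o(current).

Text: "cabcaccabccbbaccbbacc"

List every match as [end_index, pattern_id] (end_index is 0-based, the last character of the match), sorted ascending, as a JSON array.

Build automaton:
Trie (insert patterns):
  0='ε' goto a→8 c→1
  1='c' goto a→2 b→7 c→3
  2='ca' goto ·  ←P0
  3='cc' goto b→4
  4='ccb' goto b→5
  5='ccbb' goto a→6
  6='ccbba' goto ·  ←P1
  7='cb' goto ·  ←P2
  8='a' goto ·  ←P3

BFS fail/out derivation:
  fail(1) 'c': from fail(0)=0 chase 'c': 0 ⇒ 0;  out=∅∪out(0)=∅
  fail(8) 'a': from fail(0)=0 chase 'a': 0 ⇒ 0;  out={3}∪out(0)={3}
  fail(2) 'ca': from fail(1)=0 chase 'a': 0 ⇒ 8;  out={0}∪out(8)={0,3}
  fail(3) 'cc': from fail(1)=0 chase 'c': 0 ⇒ 1;  out=∅∪out(1)=∅
  fail(7) 'cb': from fail(1)=0 chase 'b': 0 ⇒ 0;  out={2}∪out(0)={2}
  fail(4) 'ccb': from fail(3)=1 chase 'b': 1 ⇒ 7;  out=∅∪out(7)={2}
  fail(5) 'ccbb': from fail(4)=7 chase 'b': 7→0 ⇒ 0;  out=∅∪out(0)=∅
  fail(6) 'ccbba': from fail(5)=0 chase 'a': 0 ⇒ 8;  out={1}∪out(8)={1,3}

Run:
i=0 'c': node 0→1
i=1 'a': node 1→2  → match P0@[0:1],P3@[1:1]
i=2 'b': node 2→0 (via fail)
i=3 'c': node 0→1
i=4 'a': node 1→2  → match P0@[3:4],P3@[4:4]
i=5 'c': node 2→1 (via fail)
i=6 'c': node 1→3
i=7 'a': node 3→2 (via fail)  → match P0@[6:7],P3@[7:7]
i=8 'b': node 2→0 (via fail)
i=9 'c': node 0→1
i=10 'c': node 1→3
i=11 'b': node 3→4  → match P2@[10:11]
i=12 'b': node 4→5
i=13 'a': node 5→6  → match P1@[9:13],P3@[13:13]
i=14 'c': node 6→1 (via fail)
i=15 'c': node 1→3
i=16 'b': node 3→4  → match P2@[15:16]
i=17 'b': node 4→5
i=18 'a': node 5→6  → match P1@[14:18],P3@[18:18]
i=19 'c': node 6→1 (via fail)
i=20 'c': node 1→3

Matches: [[1,0],[1,3],[4,0],[4,3],[7,0],[7,3],[11,2],[13,1],[13,3],[16,2],[18,1],[18,3]]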